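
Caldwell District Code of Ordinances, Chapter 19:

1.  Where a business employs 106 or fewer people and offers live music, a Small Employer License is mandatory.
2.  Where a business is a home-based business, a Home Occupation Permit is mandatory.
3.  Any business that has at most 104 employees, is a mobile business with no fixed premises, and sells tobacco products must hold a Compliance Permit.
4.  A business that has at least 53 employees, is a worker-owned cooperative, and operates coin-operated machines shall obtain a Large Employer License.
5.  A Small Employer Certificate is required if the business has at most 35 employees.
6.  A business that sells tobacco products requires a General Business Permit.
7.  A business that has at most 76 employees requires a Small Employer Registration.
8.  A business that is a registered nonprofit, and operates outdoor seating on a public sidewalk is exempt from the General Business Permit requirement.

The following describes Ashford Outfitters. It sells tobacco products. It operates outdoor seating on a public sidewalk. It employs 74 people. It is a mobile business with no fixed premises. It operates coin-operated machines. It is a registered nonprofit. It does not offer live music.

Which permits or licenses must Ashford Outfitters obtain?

Compliance Permit, Small Employer Registration

1. employees 74 ≤ 106; does not offer live music → Small Employer License not required.
2. is a mobile business with no fixed premises (not: is a home-based business) → Home Occupation Permit not required.
3. employees 74 ≤ 104; is a mobile business with no fixed premises; sells tobacco products → Compliance Permit required.
4. employees 74 ≥ 53; is a registered nonprofit (not: is a worker-owned cooperative); operates coin-operated machines → Large Employer License not required.
5. employees 74 > 35 → Small Employer Certificate not required.
6. sells tobacco products → General Business Permit required.
7. employees 74 ≤ 76 → Small Employer Registration required.
8. is a registered nonprofit; operates outdoor seating on a public sidewalk → exempt from General Business Permit.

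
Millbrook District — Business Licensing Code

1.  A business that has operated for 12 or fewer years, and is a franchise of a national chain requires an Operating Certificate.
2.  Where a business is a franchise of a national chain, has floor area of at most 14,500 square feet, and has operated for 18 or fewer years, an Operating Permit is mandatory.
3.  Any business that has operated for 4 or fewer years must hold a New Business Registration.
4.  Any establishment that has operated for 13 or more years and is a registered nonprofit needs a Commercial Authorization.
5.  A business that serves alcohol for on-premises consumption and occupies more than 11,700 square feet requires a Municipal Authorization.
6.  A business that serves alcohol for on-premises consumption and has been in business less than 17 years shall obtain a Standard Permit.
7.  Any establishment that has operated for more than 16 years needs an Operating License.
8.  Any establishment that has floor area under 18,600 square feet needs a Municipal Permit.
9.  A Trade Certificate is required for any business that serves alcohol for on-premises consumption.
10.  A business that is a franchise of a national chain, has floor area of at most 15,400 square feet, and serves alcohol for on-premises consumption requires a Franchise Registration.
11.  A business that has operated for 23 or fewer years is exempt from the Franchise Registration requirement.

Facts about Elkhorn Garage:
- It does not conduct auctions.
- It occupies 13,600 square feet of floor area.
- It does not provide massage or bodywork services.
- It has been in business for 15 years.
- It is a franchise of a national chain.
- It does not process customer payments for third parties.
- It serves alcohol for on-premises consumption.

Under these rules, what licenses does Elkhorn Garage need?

Municipal Authorization, Municipal Permit, Operating Permit, Standard Permit, Trade Certificate

1. years in business 15 > 12; is a franchise of a national chain → Operating Certificate not required.
2. is a franchise of a national chain; floor area 13,600 square feet ≤ 14,500 square feet; years in business 15 ≤ 18 → Operating Permit required.
3. years in business 15 > 4 → New Business Registration not required.
4. years in business 15 ≥ 13; is a franchise of a national chain (not: is a registered nonprofit) → Commercial Authorization not required.
5. serves alcohol for on-premises consumption; floor area 13,600 square feet > 11,700 square feet → Municipal Authorization required.
6. serves alcohol for on-premises consumption; years in business 15 < 17 → Standard Permit required.
7. years in business 15 ≤ 16 → Operating License not required.
8. floor area 13,600 square feet < 18,600 square feet → Municipal Permit required.
9. serves alcohol for on-premises consumption → Trade Certificate required.
10. is a franchise of a national chain; floor area 13,600 square feet ≤ 15,400 square feet; serves alcohol for on-premises consumption → Franchise Registration required.
11. years in business 15 ≤ 23 → exempt from Franchise Registration.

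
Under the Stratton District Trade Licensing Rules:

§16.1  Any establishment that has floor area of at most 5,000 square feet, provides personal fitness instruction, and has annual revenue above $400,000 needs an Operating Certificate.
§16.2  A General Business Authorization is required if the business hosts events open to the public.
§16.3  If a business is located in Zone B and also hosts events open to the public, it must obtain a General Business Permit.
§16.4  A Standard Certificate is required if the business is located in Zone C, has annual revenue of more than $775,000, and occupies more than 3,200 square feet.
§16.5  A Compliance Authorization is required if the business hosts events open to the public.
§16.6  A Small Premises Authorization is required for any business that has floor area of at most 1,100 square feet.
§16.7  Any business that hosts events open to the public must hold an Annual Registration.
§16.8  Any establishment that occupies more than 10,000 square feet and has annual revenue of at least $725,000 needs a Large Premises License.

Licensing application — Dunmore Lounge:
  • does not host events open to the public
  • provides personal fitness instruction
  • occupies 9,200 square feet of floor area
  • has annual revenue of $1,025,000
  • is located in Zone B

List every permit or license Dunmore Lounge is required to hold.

§16.1 floor area 9,200 square feet > 5,000 square feet; provides personal fitness instruction; revenue $1,025,000 > $400,000 → Operating Certificate not required.
§16.2 does not host events open to the public → General Business Authorization not required.
§16.3 is located in Zone B; does not host events open to the public → General Business Permit not required.
§16.4 is located in Zone B (not: is located in Zone C); revenue $1,025,000 > $775,000; floor area 9,200 square feet > 3,200 square feet → Standard Certificate not required.
§16.5 does not host events open to the public → Compliance Authorization not required.
§16.6 floor area 9,200 square feet > 1,100 square feet → Small Premises Authorization not required.
§16.7 does not host events open to the public → Annual Registration not required.
§16.8 floor area 9,200 square feet ≤ 10,000 square feet; revenue $1,025,000 ≥ $725,000 → Large Premises License not required.

None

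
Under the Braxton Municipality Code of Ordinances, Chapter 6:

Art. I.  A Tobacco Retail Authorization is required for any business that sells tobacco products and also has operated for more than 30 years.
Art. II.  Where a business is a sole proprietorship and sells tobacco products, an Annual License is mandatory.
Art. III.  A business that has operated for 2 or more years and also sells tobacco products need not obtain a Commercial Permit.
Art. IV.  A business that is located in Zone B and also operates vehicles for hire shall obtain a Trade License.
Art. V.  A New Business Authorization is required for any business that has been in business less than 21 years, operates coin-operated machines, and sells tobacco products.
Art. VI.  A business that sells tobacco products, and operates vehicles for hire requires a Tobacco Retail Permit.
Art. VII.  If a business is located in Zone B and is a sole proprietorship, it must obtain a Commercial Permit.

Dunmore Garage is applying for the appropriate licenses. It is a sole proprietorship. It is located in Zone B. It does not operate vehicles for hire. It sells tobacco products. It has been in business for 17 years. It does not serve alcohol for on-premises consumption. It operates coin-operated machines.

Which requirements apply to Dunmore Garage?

Annual License, New Business Authorization

Art. I. sells tobacco products; years in business 17 ≤ 30 → Tobacco Retail Authorization not required.
Art. II. is a sole proprietorship; sells tobacco products → Annual License required.
Art. III. years in business 17 ≥ 2; sells tobacco products → exempt from Commercial Permit.
Art. IV. is located in Zone B; does not operate vehicles for hire → Trade License not required.
Art. V. years in business 17 < 21; operates coin-operated machines; sells tobacco products → New Business Authorization required.
Art. VI. sells tobacco products; does not operate vehicles for hire → Tobacco Retail Permit not required.
Art. VII. is located in Zone B; is a sole proprietorship → Commercial Permit required.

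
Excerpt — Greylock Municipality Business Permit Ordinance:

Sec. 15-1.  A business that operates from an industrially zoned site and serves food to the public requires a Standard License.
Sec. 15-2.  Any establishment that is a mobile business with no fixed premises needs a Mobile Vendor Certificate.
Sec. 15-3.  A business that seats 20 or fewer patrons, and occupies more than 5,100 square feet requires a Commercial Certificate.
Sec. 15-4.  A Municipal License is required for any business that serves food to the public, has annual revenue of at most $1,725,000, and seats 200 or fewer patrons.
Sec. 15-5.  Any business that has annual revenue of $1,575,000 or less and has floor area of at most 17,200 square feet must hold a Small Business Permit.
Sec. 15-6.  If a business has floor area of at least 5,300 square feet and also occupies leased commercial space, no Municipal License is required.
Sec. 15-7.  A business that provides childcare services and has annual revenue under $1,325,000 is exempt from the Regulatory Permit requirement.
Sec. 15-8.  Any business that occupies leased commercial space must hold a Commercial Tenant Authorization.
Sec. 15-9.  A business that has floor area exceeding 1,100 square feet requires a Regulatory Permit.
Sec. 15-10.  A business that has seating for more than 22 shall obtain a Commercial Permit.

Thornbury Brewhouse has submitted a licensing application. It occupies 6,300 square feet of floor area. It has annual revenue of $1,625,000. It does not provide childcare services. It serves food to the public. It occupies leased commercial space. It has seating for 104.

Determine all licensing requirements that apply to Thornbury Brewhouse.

Commercial Permit, Commercial Tenant Authorization, Regulatory Permit

Sec. 15-1. occupies leased commercial space (not: operates from an industrially zoned site); serves food to the public → Standard License not required.
Sec. 15-2. occupies leased commercial space (not: is a mobile business with no fixed premises) → Mobile Vendor Certificate not required.
Sec. 15-3. seating 104 > 20; floor area 6,300 square feet > 5,100 square feet → Commercial Certificate not required.
Sec. 15-4. serves food to the public; revenue $1,625,000 ≤ $1,725,000; seating 104 ≤ 200 → Municipal License required.
Sec. 15-5. revenue $1,625,000 > $1,575,000; floor area 6,300 square feet ≤ 17,200 square feet → Small Business Permit not required.
Sec. 15-6. floor area 6,300 square feet ≥ 5,300 square feet; occupies leased commercial space → exempt from Municipal License.
Sec. 15-7. does not provide childcare services; revenue $1,625,000 ≥ $1,325,000 → Regulatory Permit exemption does not apply.
Sec. 15-8. occupies leased commercial space → Commercial Tenant Authorization required.
Sec. 15-9. floor area 6,300 square feet > 1,100 square feet → Regulatory Permit required.
Sec. 15-10. seating 104 > 22 → Commercial Permit required.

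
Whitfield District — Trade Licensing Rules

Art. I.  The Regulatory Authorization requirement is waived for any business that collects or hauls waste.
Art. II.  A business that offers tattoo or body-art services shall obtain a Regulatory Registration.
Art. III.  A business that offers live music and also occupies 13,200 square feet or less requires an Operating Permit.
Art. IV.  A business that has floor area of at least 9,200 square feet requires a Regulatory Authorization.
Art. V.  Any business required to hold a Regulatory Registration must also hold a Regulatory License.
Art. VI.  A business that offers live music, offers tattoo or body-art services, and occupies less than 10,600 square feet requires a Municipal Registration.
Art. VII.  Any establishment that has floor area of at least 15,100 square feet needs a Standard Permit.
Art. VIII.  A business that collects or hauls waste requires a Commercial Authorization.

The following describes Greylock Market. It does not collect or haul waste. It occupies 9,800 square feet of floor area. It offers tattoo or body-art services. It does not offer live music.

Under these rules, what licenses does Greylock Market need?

Regulatory Authorization, Regulatory License, Regulatory Registration

Art. I. does not collect or haul waste → Regulatory Authorization exemption does not apply.
Art. II. offers tattoo or body-art services → Regulatory Registration required.
Art. III. does not offer live music; floor area 9,800 square feet ≤ 13,200 square feet → Operating Permit not required.
Art. IV. floor area 9,800 square feet ≥ 9,200 square feet → Regulatory Authorization required.
Art. V. Regulatory Registration is required → Regulatory License also required.
Art. VI. does not offer live music; offers tattoo or body-art services; floor area 9,800 square feet < 10,600 square feet → Municipal Registration not required.
Art. VII. floor area 9,800 square feet < 15,100 square feet → Standard Permit not required.
Art. VIII. does not collect or haul waste → Commercial Authorization not required.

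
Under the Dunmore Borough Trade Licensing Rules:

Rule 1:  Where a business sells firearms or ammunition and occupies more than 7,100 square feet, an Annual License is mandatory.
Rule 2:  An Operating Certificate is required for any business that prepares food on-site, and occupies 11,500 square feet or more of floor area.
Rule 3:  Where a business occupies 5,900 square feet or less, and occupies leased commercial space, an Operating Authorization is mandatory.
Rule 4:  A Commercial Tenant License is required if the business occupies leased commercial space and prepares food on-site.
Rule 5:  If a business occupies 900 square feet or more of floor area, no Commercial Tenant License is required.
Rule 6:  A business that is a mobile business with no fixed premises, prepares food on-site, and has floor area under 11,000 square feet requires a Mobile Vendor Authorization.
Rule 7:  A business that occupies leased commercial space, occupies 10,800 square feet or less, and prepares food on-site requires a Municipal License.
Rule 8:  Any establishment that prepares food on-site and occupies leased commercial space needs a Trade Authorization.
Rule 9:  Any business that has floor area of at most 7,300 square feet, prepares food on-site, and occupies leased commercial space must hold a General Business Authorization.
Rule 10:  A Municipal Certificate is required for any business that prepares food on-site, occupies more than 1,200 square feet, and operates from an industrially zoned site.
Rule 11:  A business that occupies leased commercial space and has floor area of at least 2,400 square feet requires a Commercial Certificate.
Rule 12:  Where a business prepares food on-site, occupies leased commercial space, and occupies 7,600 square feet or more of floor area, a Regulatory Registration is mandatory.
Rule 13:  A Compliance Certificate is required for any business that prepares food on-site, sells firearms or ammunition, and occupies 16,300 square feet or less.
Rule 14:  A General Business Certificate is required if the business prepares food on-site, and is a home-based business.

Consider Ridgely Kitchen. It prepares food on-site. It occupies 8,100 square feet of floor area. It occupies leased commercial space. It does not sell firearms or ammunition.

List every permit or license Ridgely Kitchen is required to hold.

Commercial Certificate, Municipal License, Regulatory Registration, Trade Authorization

Rule 1: does not sell firearms or ammunition; floor area 8,100 square feet > 7,100 square feet → Annual License not required.
Rule 2: prepares food on-site; floor area 8,100 square feet < 11,500 square feet → Operating Certificate not required.
Rule 3: floor area 8,100 square feet > 5,900 square feet; occupies leased commercial space → Operating Authorization not required.
Rule 4: occupies leased commercial space; prepares food on-site → Commercial Tenant License required.
Rule 5: floor area 8,100 square feet ≥ 900 square feet → exempt from Commercial Tenant License.
Rule 6: occupies leased commercial space (not: is a mobile business with no fixed premises); prepares food on-site; floor area 8,100 square feet < 11,000 square feet → Mobile Vendor Authorization not required.
Rule 7: occupies leased commercial space; floor area 8,100 square feet ≤ 10,800 square feet; prepares food on-site → Municipal License required.
Rule 8: prepares food on-site; occupies leased commercial space → Trade Authorization required.
Rule 9: floor area 8,100 square feet > 7,300 square feet; prepares food on-site; occupies leased commercial space → General Business Authorization not required.
Rule 10: prepares food on-site; floor area 8,100 square feet > 1,200 square feet; occupies leased commercial space (not: operates from an industrially zoned site) → Municipal Certificate not required.
Rule 11: occupies leased commercial space; floor area 8,100 square feet ≥ 2,400 square feet → Commercial Certificate required.
Rule 12: prepares food on-site; occupies leased commercial space; floor area 8,100 square feet ≥ 7,600 square feet → Regulatory Registration required.
Rule 13: prepares food on-site; does not sell firearms or ammunition; floor area 8,100 square feet ≤ 16,300 square feet → Compliance Certificate not required.
Rule 14: prepares food on-site; occupies leased commercial space (not: is a home-based business) → General Business Certificate not required.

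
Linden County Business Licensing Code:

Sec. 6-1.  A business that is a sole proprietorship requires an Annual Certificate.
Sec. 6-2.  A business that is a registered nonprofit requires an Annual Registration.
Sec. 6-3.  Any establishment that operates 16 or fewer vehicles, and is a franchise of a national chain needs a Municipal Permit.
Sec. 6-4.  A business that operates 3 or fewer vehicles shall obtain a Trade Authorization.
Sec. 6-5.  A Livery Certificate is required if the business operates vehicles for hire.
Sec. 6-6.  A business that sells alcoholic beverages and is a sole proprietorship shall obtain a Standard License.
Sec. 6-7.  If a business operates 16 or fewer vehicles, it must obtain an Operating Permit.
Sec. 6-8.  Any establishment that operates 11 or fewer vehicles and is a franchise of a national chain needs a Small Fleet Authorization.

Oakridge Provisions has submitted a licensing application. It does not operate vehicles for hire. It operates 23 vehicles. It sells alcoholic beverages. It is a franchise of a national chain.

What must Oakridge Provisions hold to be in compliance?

None

Sec. 6-1. is a franchise of a national chain (not: is a sole proprietorship) → Annual Certificate not required.
Sec. 6-2. is a franchise of a national chain (not: is a registered nonprofit) → Annual Registration not required.
Sec. 6-3. vehicles 23 > 16; is a franchise of a national chain → Municipal Permit not required.
Sec. 6-4. vehicles 23 > 3 → Trade Authorization not required.
Sec. 6-5. does not operate vehicles for hire → Livery Certificate not required.
Sec. 6-6. sells alcoholic beverages; is a franchise of a national chain (not: is a sole proprietorship) → Standard License not required.
Sec. 6-7. vehicles 23 > 16 → Operating Permit not required.
Sec. 6-8. vehicles 23 > 11; is a franchise of a national chain → Small Fleet Authorization not required.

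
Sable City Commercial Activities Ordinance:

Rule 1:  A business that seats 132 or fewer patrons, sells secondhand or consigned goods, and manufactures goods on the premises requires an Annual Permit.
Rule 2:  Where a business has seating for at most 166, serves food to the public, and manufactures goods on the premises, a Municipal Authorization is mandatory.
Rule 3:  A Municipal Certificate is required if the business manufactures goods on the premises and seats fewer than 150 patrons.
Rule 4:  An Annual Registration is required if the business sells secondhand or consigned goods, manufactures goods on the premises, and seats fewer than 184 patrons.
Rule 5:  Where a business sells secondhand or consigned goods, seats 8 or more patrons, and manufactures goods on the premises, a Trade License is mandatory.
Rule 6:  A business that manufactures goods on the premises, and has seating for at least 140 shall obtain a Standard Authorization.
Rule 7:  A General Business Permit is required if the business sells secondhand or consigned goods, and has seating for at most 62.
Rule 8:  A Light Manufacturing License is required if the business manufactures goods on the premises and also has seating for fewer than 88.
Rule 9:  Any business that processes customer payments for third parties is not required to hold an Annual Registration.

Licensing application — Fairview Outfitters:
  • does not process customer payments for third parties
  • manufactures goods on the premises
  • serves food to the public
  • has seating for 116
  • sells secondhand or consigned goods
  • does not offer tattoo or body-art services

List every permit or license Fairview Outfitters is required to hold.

Annual Permit, Annual Registration, Municipal Authorization, Municipal Certificate, Trade License

Rule 1: seating 116 ≤ 132; sells secondhand or consigned goods; manufactures goods on the premises → Annual Permit required.
Rule 2: seating 116 ≤ 166; serves food to the public; manufactures goods on the premises → Municipal Authorization required.
Rule 3: manufactures goods on the premises; seating 116 < 150 → Municipal Certificate required.
Rule 4: sells secondhand or consigned goods; manufactures goods on the premises; seating 116 < 184 → Annual Registration required.
Rule 5: sells secondhand or consigned goods; seating 116 ≥ 8; manufactures goods on the premises → Trade License required.
Rule 6: manufactures goods on the premises; seating 116 < 140 → Standard Authorization not required.
Rule 7: sells secondhand or consigned goods; seating 116 > 62 → General Business Permit not required.
Rule 8: manufactures goods on the premises; seating 116 ≥ 88 → Light Manufacturing License not required.
Rule 9: does not process customer payments for third parties → Annual Registration exemption does not apply.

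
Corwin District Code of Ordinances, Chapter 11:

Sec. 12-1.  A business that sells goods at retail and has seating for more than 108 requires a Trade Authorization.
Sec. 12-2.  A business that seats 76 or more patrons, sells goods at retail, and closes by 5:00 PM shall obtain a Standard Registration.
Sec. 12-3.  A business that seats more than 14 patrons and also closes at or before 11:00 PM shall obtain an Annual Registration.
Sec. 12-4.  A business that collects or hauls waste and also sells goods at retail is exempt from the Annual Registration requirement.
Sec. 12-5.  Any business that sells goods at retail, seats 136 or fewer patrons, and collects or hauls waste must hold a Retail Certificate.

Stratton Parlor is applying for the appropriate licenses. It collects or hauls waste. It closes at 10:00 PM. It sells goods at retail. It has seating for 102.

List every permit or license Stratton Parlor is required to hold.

Sec. 12-1. sells goods at retail; seating 102 ≤ 108 → Trade Authorization not required.
Sec. 12-2. seating 102 ≥ 76; sells goods at retail; closes 10:00 PM, after 5:00 PM → Standard Registration not required.
Sec. 12-3. seating 102 > 14; closes 10:00 PM, at/before 11:00 PM → Annual Registration required.
Sec. 12-4. collects or hauls waste; sells goods at retail → exempt from Annual Registration.
Sec. 12-5. sells goods at retail; seating 102 ≤ 136; collects or hauls waste → Retail Certificate required.

Retail Certificate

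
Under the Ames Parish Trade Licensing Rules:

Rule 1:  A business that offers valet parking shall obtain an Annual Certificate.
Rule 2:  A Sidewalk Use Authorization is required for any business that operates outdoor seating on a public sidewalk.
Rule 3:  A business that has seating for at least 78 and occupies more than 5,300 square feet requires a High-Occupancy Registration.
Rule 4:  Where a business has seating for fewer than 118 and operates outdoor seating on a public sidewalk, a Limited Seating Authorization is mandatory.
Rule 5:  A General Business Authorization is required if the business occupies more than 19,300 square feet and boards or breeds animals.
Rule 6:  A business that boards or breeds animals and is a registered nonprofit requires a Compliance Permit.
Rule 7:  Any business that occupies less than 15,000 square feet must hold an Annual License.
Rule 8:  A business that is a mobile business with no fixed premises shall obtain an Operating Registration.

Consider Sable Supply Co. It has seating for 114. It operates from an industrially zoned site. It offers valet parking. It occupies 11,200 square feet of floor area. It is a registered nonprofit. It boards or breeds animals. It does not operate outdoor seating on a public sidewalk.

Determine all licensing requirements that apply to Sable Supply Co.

Annual Certificate, Annual License, Compliance Permit, High-Occupancy Registration

Rule 1: offers valet parking → Annual Certificate required.
Rule 2: does not operate outdoor seating on a public sidewalk → Sidewalk Use Authorization not required.
Rule 3: seating 114 ≥ 78; floor area 11,200 square feet > 5,300 square feet → High-Occupancy Registration required.
Rule 4: seating 114 < 118; does not operate outdoor seating on a public sidewalk → Limited Seating Authorization not required.
Rule 5: floor area 11,200 square feet ≤ 19,300 square feet; boards or breeds animals → General Business Authorization not required.
Rule 6: boards or breeds animals; is a registered nonprofit → Compliance Permit required.
Rule 7: floor area 11,200 square feet < 15,000 square feet → Annual License required.
Rule 8: operates from an industrially zoned site (not: is a mobile business with no fixed premises) → Operating Registration not required.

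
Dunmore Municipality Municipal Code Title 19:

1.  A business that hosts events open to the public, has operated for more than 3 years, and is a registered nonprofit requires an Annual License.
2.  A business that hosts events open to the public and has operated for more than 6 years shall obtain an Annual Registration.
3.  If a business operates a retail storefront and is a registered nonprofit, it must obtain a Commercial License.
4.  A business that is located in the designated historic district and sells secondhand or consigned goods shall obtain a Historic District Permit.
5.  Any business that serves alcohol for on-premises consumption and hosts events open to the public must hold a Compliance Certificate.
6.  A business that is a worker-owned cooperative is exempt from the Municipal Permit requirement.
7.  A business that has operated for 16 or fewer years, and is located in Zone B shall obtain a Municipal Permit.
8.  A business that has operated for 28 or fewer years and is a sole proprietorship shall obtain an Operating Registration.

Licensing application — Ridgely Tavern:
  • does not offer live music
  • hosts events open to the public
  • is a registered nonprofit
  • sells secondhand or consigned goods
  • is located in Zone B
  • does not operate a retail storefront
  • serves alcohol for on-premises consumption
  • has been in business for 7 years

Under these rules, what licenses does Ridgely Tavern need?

Annual License, Annual Registration, Compliance Certificate, Municipal Permit

1. hosts events open to the public; years in business 7 > 3; is a registered nonprofit → Annual License required.
2. hosts events open to the public; years in business 7 > 6 → Annual Registration required.
3. does not operate a retail storefront; is a registered nonprofit → Commercial License not required.
4. is located in Zone B (not: is located in the designated historic district); sells secondhand or consigned goods → Historic District Permit not required.
5. serves alcohol for on-premises consumption; hosts events open to the public → Compliance Certificate required.
6. is a registered nonprofit (not: is a worker-owned cooperative) → Municipal Permit exemption does not apply.
7. years in business 7 ≤ 16; is located in Zone B → Municipal Permit required.
8. years in business 7 ≤ 28; is a registered nonprofit (not: is a sole proprietorship) → Operating Registration not required.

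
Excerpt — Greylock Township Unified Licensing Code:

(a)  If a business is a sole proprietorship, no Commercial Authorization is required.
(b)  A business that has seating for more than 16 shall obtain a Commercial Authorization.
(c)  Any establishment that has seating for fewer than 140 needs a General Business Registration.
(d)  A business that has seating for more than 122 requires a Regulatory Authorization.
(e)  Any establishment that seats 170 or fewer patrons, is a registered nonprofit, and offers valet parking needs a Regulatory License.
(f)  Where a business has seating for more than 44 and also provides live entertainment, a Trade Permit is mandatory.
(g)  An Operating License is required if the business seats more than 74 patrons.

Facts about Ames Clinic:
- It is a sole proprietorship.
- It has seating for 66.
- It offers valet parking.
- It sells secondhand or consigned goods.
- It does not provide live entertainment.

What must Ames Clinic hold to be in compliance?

(a) is a sole proprietorship → exempt from Commercial Authorization.
(b) seating 66 > 16 → Commercial Authorization required.
(c) seating 66 < 140 → General Business Registration required.
(d) seating 66 ≤ 122 → Regulatory Authorization not required.
(e) seating 66 ≤ 170; is a sole proprietorship (not: is a registered nonprofit); offers valet parking → Regulatory License not required.
(f) seating 66 > 44; does not provide live entertainment → Trade Permit not required.
(g) seating 66 ≤ 74 → Operating License not required.

General Business Registration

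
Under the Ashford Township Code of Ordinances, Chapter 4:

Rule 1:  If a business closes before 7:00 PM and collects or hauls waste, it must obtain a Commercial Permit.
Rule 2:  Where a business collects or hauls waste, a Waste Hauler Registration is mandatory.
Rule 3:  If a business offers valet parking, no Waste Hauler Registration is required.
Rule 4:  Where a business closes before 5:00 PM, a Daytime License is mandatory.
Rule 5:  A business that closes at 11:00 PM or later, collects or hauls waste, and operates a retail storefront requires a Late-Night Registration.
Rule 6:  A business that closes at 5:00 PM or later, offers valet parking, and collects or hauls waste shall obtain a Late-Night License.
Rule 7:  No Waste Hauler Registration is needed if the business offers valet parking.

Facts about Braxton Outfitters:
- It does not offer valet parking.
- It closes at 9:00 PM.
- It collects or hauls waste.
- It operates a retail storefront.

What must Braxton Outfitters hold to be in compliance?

Rule 1: closes 9:00 PM, after 7:00 PM; collects or hauls waste → Commercial Permit not required.
Rule 2: collects or hauls waste → Waste Hauler Registration required.
Rule 3: does not offer valet parking → Waste Hauler Registration exemption does not apply.
Rule 4: closes 9:00 PM, after 5:00 PM → Daytime License not required.
Rule 5: closes 9:00 PM, at/before 11:00 PM; collects or hauls waste; operates a retail storefront → Late-Night Registration not required.
Rule 6: closes 9:00 PM, after 5:00 PM; does not offer valet parking; collects or hauls waste → Late-Night License not required.
Rule 7: does not offer valet parking → Waste Hauler Registration exemption does not apply.

Waste Hauler Registration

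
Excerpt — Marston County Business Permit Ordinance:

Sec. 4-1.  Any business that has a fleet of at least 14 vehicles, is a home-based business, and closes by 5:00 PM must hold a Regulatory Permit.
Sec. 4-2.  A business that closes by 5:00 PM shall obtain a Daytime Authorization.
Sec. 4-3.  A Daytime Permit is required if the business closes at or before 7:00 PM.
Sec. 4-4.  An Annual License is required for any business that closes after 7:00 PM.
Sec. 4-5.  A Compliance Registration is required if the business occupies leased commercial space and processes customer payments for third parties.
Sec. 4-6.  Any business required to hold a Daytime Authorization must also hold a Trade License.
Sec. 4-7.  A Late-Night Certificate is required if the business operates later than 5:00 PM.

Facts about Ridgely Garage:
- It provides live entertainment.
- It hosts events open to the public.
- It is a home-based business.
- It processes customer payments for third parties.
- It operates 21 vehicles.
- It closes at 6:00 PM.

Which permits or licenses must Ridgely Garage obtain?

Sec. 4-1. vehicles 21 ≥ 14; is a home-based business; closes 6:00 PM, after 5:00 PM → Regulatory Permit not required.
Sec. 4-2. closes 6:00 PM, after 5:00 PM → Daytime Authorization not required.
Sec. 4-3. closes 6:00 PM, at/before 7:00 PM → Daytime Permit required.
Sec. 4-4. closes 6:00 PM, at/before 7:00 PM → Annual License not required.
Sec. 4-5. is a home-based business (not: occupies leased commercial space); processes customer payments for third parties → Compliance Registration not required.
Sec. 4-6. Daytime Authorization is not required → no effect.
Sec. 4-7. closes 6:00 PM, after 5:00 PM → Late-Night Certificate required.

Daytime Permit, Late-Night Certificate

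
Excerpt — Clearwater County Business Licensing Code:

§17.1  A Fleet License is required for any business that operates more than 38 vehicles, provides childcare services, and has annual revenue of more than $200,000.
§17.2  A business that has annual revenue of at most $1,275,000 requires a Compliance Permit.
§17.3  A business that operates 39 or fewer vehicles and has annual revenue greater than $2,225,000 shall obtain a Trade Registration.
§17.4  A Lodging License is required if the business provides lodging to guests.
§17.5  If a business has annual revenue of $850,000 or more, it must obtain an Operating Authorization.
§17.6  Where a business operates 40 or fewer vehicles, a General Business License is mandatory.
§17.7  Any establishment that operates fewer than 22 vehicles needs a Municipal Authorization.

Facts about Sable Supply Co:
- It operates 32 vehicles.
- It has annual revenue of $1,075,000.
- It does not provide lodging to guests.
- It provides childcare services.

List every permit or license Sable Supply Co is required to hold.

§17.1 vehicles 32 ≤ 38; provides childcare services; revenue $1,075,000 > $200,000 → Fleet License not required.
§17.2 revenue $1,075,000 ≤ $1,275,000 → Compliance Permit required.
§17.3 vehicles 32 ≤ 39; revenue $1,075,000 ≤ $2,225,000 → Trade Registration not required.
§17.4 does not provide lodging to guests → Lodging License not required.
§17.5 revenue $1,075,000 ≥ $850,000 → Operating Authorization required.
§17.6 vehicles 32 ≤ 40 → General Business License required.
§17.7 vehicles 32 ≥ 22 → Municipal Authorization not required.

Compliance Permit, General Business License, Operating Authorization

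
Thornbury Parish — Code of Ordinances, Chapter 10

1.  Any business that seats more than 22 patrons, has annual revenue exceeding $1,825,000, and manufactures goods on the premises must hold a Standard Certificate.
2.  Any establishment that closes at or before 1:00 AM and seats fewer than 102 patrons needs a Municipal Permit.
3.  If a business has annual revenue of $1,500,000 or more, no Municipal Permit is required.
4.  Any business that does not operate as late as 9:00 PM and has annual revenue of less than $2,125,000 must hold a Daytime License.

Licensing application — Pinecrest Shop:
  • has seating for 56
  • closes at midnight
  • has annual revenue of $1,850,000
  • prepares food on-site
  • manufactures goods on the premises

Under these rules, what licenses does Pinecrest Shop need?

Standard Certificate

1. seating 56 > 22; revenue $1,850,000 > $1,825,000; manufactures goods on the premises → Standard Certificate required.
2. closes midnight, at/before 1:00 AM; seating 56 < 102 → Municipal Permit required.
3. revenue $1,850,000 ≥ $1,500,000 → exempt from Municipal Permit.
4. closes midnight, after 9:00 PM; revenue $1,850,000 < $2,125,000 → Daytime License not required.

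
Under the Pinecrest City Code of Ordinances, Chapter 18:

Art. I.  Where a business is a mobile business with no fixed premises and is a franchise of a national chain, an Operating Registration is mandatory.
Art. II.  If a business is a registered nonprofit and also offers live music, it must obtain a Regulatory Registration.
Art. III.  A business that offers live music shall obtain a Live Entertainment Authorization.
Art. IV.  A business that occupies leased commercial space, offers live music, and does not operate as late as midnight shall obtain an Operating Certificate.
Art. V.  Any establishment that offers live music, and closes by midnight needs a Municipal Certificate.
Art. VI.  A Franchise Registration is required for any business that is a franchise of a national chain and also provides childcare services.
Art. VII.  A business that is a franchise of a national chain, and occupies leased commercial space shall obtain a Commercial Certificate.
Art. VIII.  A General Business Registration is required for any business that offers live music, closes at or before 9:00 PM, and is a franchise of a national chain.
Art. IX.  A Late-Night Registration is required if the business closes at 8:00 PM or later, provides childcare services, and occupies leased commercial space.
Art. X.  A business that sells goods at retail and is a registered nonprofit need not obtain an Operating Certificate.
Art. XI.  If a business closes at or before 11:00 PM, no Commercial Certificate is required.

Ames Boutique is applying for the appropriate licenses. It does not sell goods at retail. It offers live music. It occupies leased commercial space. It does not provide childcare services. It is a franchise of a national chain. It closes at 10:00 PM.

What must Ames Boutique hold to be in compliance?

Art. I. occupies leased commercial space (not: is a mobile business with no fixed premises); is a franchise of a national chain → Operating Registration not required.
Art. II. is a franchise of a national chain (not: is a registered nonprofit); offers live music → Regulatory Registration not required.
Art. III. offers live music → Live Entertainment Authorization required.
Art. IV. occupies leased commercial space; offers live music; closes 10:00 PM, at/before midnight → Operating Certificate required.
Art. V. offers live music; closes 10:00 PM, at/before midnight → Municipal Certificate required.
Art. VI. is a franchise of a national chain; does not provide childcare services → Franchise Registration not required.
Art. VII. is a franchise of a national chain; occupies leased commercial space → Commercial Certificate required.
Art. VIII. offers live music; closes 10:00 PM, after 9:00 PM; is a franchise of a national chain → General Business Registration not required.
Art. IX. closes 10:00 PM, after 8:00 PM; does not provide childcare services; occupies leased commercial space → Late-Night Registration not required.
Art. X. does not sell goods at retail; is a franchise of a national chain (not: is a registered nonprofit) → Operating Certificate exemption does not apply.
Art. XI. closes 10:00 PM, at/before 11:00 PM → exempt from Commercial Certificate.

Live Entertainment Authorization, Municipal Certificate, Operating Certificate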